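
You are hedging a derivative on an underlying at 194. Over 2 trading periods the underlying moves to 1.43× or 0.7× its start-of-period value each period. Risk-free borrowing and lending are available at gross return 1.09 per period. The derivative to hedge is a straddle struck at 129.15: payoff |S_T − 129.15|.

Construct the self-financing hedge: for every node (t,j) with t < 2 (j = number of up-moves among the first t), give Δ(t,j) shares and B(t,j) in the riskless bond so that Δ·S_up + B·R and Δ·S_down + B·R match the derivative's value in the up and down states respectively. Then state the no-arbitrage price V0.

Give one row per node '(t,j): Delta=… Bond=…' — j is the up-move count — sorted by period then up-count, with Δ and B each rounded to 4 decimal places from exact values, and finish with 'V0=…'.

(0,0): Delta=0.7943 Bond=-56.3462
(1,0): Delta=0.3122 Bond=4.0441
(1,1): Delta=1.0000 Bond=-118.4862
V0=97.7455

Under the risk-neutral measure, an up-move has probability p* = (R−d)/(u−d) = 0.5342 and values discount at R = 1.09.
Terminal values V(2,·): V(2,0)=34.0900, V(2,1)=65.0440, V(2,2)=267.5606
(1,0): S=135.8000. Δ = (V_up−V_dn)/(S_up−S_dn) = (65.0440−34.0900)/(194.1940−95.0600) = 0.3122. V = [p*·65.0440 + (1−p*)·34.0900]/1.09 = 46.4469. B = V − Δ·S = 4.0441.
(1,1): S=277.4200. Δ = (V_up−V_dn)/(S_up−S_dn) = (267.5606−65.0440)/(396.7106−194.1940) = 1.0000. V = [p*·267.5606 + (1−p*)·65.0440]/1.09 = 158.9338. B = V − Δ·S = -118.4862.
(0,0): S=194.0000. Δ = (V_up−V_dn)/(S_up−S_dn) = (158.9338−46.4469)/(277.4200−135.8000) = 0.7943. V = [p*·158.9338 + (1−p*)·46.4469]/1.09 = 97.7455. B = V − Δ·S = -56.3462.
The time-0 hedge costs 97.7455, which is the no-arbitrage price.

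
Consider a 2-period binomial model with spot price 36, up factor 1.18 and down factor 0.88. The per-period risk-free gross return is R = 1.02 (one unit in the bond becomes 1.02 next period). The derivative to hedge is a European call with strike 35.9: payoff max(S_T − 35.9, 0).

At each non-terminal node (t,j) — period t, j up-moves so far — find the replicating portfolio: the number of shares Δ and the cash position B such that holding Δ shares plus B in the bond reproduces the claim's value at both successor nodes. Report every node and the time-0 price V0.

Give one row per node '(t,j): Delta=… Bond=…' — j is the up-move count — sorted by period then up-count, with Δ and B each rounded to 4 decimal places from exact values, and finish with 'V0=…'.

(0,0): Delta=0.6116 Bond=-18.3319
(1,0): Delta=0.1560 Bond=-4.2631
(1,1): Delta=1.0000 Bond=-35.1961
V0=3.6871

Since d<R<u, set p* = (R−d)/(u−d) = 0.4667; price each node as the discounted p*-expectation of its children.
Terminal payoffs: V(2,0)=0.0000, V(2,1)=1.4824, V(2,2)=14.2264
Node (1,0) S=31.6800: V=(p*·1.4824+(1−p*)·0.0000)/1.02=0.6782; Δ=(1.4824−0.0000)/(37.3824−27.8784)=0.1560; B=V−Δ·S=-4.2631
Node (1,1) S=42.4800: V=(p*·14.2264+(1−p*)·1.4824)/1.02=7.2839; Δ=(14.2264−1.4824)/(50.1264−37.3824)=1.0000; B=V−Δ·S=-35.1961
Node (0,0) S=36.0000: V=(p*·7.2839+(1−p*)·0.6782)/1.02=3.6871; Δ=(7.2839−0.6782)/(42.4800−31.6800)=0.6116; B=V−Δ·S=-18.3319
Self-financing check: at every node Δ·S+B equals the discounted successor values.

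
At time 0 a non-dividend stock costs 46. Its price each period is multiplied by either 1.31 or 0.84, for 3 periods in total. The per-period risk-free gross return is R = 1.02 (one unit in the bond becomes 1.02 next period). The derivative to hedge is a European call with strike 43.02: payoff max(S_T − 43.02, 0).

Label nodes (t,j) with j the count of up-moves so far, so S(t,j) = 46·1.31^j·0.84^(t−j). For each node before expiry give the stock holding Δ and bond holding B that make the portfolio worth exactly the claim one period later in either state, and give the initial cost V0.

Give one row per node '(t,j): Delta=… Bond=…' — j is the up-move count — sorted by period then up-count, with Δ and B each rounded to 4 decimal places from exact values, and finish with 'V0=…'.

No-arbitrage ⇒ martingale measure with p* = (R−d)/(u−d) = 0.3830.
At expiry t=3: V(3,0)=0.0000, V(3,1)=0.0000, V(3,2)=23.2901, V(3,3)=60.3922
Node (2,0) S=32.4576: V=(p*·0.0000+(1−p*)·0.0000)/1.02=0.0000; Δ=(0.0000−0.0000)/(42.5195−27.2644)=0.0000; B=V−Δ·S=0.0000
Node (2,1) S=50.6184: V=(p*·23.2901+(1−p*)·0.0000)/1.02=8.7447; Δ=(23.2901−0.0000)/(66.3101−42.5195)=0.9790; B=V−Δ·S=-40.8087
Node (2,2) S=78.9406: V=(p*·60.3922+(1−p*)·23.2901)/1.02=36.7641; Δ=(60.3922−23.2901)/(103.4122−66.3101)=1.0000; B=V−Δ·S=-42.1765
Node (1,0) S=38.6400: V=(p*·8.7447+(1−p*)·0.0000)/1.02=3.2834; Δ=(8.7447−0.0000)/(50.6184−32.4576)=0.4815; B=V−Δ·S=-15.3224
Node (1,1) S=60.2600: V=(p*·36.7641+(1−p*)·8.7447)/1.02=19.0937; Δ=(36.7641−8.7447)/(78.9406−50.6184)=0.9893; B=V−Δ·S=-40.5221
Node (0,0) S=46.0000: V=(p*·19.0937+(1−p*)·3.2834)/1.02=9.1553; Δ=(19.0937−3.2834)/(60.2600−38.6400)=0.7313; B=V−Δ·S=-24.4837
Check: Δ(0,0)·S0 + B(0,0) = 9.1553 = V0.

(0,0): Delta=0.7313 Bond=-24.4837
(1,0): Delta=0.4815 Bond=-15.3224
(1,1): Delta=0.9893 Bond=-40.5221
(2,0): Delta=0.0000 Bond=0.0000
(2,1): Delta=0.9790 Bond=-40.8087
(2,2): Delta=1.0000 Bond=-42.1765
V0=9.1553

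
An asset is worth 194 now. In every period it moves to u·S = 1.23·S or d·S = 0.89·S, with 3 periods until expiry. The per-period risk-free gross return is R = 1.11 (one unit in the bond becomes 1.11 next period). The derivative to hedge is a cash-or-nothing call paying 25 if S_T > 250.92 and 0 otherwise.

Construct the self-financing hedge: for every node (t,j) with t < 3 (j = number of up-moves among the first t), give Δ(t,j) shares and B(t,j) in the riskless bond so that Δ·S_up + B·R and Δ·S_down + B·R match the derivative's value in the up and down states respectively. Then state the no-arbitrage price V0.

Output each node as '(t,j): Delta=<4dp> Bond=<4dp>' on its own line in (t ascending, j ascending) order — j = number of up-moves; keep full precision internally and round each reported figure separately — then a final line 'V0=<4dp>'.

(0,0): Delta=0.1405 Bond=-14.2019
(1,0): Delta=0.2483 Bond=-34.3676
(1,1): Delta=0.0980 Bond=-5.6168
(2,0): Delta=0.0000 Bond=0.0000
(2,1): Delta=0.3462 Bond=-58.9560
(2,2): Delta=0.0000 Bond=22.5225
V0=13.0559

Since d<R<u, set p* = (R−d)/(u−d) = 0.6471; price each node as the discounted p*-expectation of its children.
Payoff layer (t=3): V(3,0)=0.0000, V(3,1)=0.0000, V(3,2)=25.0000, V(3,3)=25.0000
  t=2,j=0: stock 153.6674 → up 189.0109 (V=0.0000), down 136.7640 (V=0.0000). Price 0.0000; hedge Δ=0.0000, bond B=0.0000.
  t=2,j=1: stock 212.3718 → up 261.2173 (V=25.0000), down 189.0109 (V=0.0000). Price 14.5734; hedge Δ=0.3462, bond B=-58.9560.
  t=2,j=2: stock 293.5026 → up 361.0082 (V=25.0000), down 261.2173 (V=25.0000). Price 22.5225; hedge Δ=0.0000, bond B=22.5225.
  t=1,j=0: stock 172.6600 → up 212.3718 (V=14.5734), down 153.6674 (V=0.0000). Price 8.4954; hedge Δ=0.2483, bond B=-34.3676.
  t=1,j=1: stock 238.6200 → up 293.5026 (V=22.5225), down 212.3718 (V=14.5734). Price 17.7630; hedge Δ=0.0980, bond B=-5.6168.
  t=0,j=0: stock 194.0000 → up 238.6200 (V=17.7630), down 172.6600 (V=8.4954). Price 13.0559; hedge Δ=0.1405, bond B=-14.2019.
Check: Δ(0,0)·S0 + B(0,0) = 13.0559 = V0.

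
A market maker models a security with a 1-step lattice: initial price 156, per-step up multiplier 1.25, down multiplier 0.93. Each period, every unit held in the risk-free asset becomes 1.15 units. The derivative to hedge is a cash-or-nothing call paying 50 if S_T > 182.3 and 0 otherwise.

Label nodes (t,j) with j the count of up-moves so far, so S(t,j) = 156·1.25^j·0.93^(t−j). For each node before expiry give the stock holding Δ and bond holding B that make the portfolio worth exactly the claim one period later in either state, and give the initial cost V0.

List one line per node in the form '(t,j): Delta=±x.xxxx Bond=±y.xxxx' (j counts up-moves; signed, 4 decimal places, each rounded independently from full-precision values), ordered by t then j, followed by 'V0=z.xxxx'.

No-arbitrage ⇒ martingale measure with p* = (R−d)/(u−d) = 0.6875.
Terminal values V(1,·): V(1,0)=0.0000, V(1,1)=50.0000
(0,0): S=156.0000. Δ = (V_up−V_dn)/(S_up−S_dn) = (50.0000−0.0000)/(195.0000−145.0800) = 1.0016. V = [p*·50.0000 + (1−p*)·0.0000]/1.15 = 29.8913. B = V − Δ·S = -126.3587.
Check: Δ(0,0)·S0 + B(0,0) = 29.8913 = V0.

(0,0): Delta=1.0016 Bond=-126.3587
V0=29.8913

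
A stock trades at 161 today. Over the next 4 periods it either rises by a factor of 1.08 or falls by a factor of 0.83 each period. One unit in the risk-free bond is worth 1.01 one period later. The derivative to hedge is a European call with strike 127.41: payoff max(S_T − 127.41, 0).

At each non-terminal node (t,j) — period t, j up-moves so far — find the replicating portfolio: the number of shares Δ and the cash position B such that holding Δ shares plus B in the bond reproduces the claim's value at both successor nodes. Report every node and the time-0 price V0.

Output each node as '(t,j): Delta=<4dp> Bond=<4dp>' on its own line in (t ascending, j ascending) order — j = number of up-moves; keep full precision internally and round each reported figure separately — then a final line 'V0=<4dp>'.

The replicating-portfolio and risk-neutral prices coincide; use p* = (1.01−0.83)/(1.08−0.83) = 0.7200 for the latter.
Payoff layer (t=4): V(4,0)=0.0000, V(4,1)=0.0000, V(4,2)=1.9588, V(4,3)=40.9253, V(4,4)=91.6287
Node (3,0) S=92.0577: V=(p*·0.0000+(1−p*)·0.0000)/1.01=0.0000; Δ=(0.0000−0.0000)/(99.4223−76.4079)=0.0000; B=V−Δ·S=0.0000
Node (3,1) S=119.7859: V=(p*·1.9588+(1−p*)·0.0000)/1.01=1.3964; Δ=(1.9588−0.0000)/(129.3688−99.4223)=0.0654; B=V−Δ·S=-6.4388
Node (3,2) S=155.8660: V=(p*·40.9253+(1−p*)·1.9588)/1.01=29.7175; Δ=(40.9253−1.9588)/(168.3353−129.3688)=1.0000; B=V−Δ·S=-126.1485
Node (3,3) S=202.8136: V=(p*·91.6287+(1−p*)·40.9253)/1.01=76.6651; Δ=(91.6287−40.9253)/(219.0387−168.3353)=1.0000; B=V−Δ·S=-126.1485
Node (2,0) S=110.9129: V=(p*·1.3964+(1−p*)·0.0000)/1.01=0.9954; Δ=(1.3964−0.0000)/(119.7859−92.0577)=0.0504; B=V−Δ·S=-4.5901
Node (2,1) S=144.3204: V=(p*·29.7175+(1−p*)·1.3964)/1.01=21.5719; Δ=(29.7175−1.3964)/(155.8660−119.7859)=0.7850; B=V−Δ·S=-91.7127
Node (2,2) S=187.7904: V=(p*·76.6651+(1−p*)·29.7175)/1.01=62.8909; Δ=(76.6651−29.7175)/(202.8136−155.8660)=1.0000; B=V−Δ·S=-124.8995
Node (1,0) S=133.6300: V=(p*·21.5719+(1−p*)·0.9954)/1.01=15.6539; Δ=(21.5719−0.9954)/(144.3204−110.9129)=0.6159; B=V−Δ·S=-66.6518
Node (1,1) S=173.8800: V=(p*·62.8909+(1−p*)·21.5719)/1.01=50.8134; Δ=(62.8909−21.5719)/(187.7904−144.3204)=0.9505; B=V−Δ·S=-114.4626
Node (0,0) S=161.0000: V=(p*·50.8134+(1−p*)·15.6539)/1.01=40.5631; Δ=(50.8134−15.6539)/(173.8800−133.6300)=0.8735; B=V−Δ·S=-100.0748
Each (Δ,B) replicates both successor values, so the strategy is self-financing and V0 is arbitrage-free.

(0,0): Delta=0.8735 Bond=-100.0748
(1,0): Delta=0.6159 Bond=-66.6518
(1,1): Delta=0.9505 Bond=-114.4626
(2,0): Delta=0.0504 Bond=-4.5901
(2,1): Delta=0.7850 Bond=-91.7127
(2,2): Delta=1.0000 Bond=-124.8995
(3,0): Delta=0.0000 Bond=0.0000
(3,1): Delta=0.0654 Bond=-6.4388
(3,2): Delta=1.0000 Bond=-126.1485
(3,3): Delta=1.0000 Bond=-126.1485
V0=40.5631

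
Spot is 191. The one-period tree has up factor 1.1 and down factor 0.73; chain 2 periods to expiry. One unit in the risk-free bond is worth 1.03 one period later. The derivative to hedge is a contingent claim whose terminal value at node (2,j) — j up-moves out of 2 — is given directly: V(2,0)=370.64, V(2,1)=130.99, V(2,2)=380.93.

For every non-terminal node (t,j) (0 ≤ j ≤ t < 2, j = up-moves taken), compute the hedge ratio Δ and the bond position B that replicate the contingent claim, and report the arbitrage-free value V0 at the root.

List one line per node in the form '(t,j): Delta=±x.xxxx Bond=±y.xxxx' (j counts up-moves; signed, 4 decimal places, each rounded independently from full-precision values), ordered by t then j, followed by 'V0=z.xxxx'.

(0,0): Delta=2.1612 Bond=-126.3538
(1,0): Delta=-4.6454 Bond=818.8961
(1,1): Delta=3.2152 Bond=-351.5872
V0=286.4377

Under the risk-neutral measure, an up-move has probability p* = (R−d)/(u−d) = 0.8108 and values discount at R = 1.03.
At expiry t=2: V(2,0)=370.6400, V(2,1)=130.9900, V(2,2)=380.9300
  t=1,j=0: stock 139.4300 → up 153.3730 (V=130.9900), down 101.7839 (V=370.6400). Price 171.1934; hedge Δ=-4.6454, bond B=818.8961.
  t=1,j=1: stock 210.1000 → up 231.1100 (V=380.9300), down 153.3730 (V=130.9900). Price 323.9263; hedge Δ=3.2152, bond B=-351.5872.
  t=0,j=0: stock 191.0000 → up 210.1000 (V=323.9263), down 139.4300 (V=171.1934). Price 286.4377; hedge Δ=2.1612, bond B=-126.3538.
Self-financing check: at every node Δ·S+B equals the discounted successor values.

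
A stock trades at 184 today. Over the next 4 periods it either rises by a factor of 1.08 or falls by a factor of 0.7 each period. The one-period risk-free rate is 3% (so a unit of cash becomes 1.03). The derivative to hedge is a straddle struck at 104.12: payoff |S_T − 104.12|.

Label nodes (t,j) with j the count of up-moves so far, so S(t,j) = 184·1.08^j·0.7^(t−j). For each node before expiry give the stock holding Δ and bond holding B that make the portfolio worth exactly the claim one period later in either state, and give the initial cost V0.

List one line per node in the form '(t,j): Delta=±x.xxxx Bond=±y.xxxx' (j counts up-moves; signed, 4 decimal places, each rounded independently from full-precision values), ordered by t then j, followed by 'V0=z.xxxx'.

(0,0): Delta=0.9561 Bond=-83.8965
(1,0): Delta=0.6675 Bond=-49.2375
(1,1): Delta=0.9845 Bond=-92.0461
(2,0): Delta=-0.9487 Bond=94.9988
(2,1): Delta=0.8262 Bond=-72.7924
(2,2): Delta=1.0000 Bond=-98.1431
(3,0): Delta=-1.0000 Bond=101.0874
(3,1): Delta=-0.9436 Bond=97.3580
(3,2): Delta=1.0000 Bond=-101.0874
(3,3): Delta=1.0000 Bond=-101.0874
V0=92.0283

No-arbitrage ⇒ martingale measure with p* = (R−d)/(u−d) = 0.8684.
Payoff layer (t=4): V(4,0)=59.9416, V(4,1)=35.9590, V(4,2)=1.0426, V(4,3)=58.1309, V(4,4)=146.2100
Node (3,0) S=63.1120: V=(p*·35.9590+(1−p*)·59.9416)/1.03=37.9754; Δ=(35.9590−59.9416)/(68.1610−44.1784)=-1.0000; B=V−Δ·S=101.0874
Node (3,1) S=97.3728: V=(p*·1.0426+(1−p*)·35.9590)/1.03=5.4727; Δ=(1.0426−35.9590)/(105.1626−68.1610)=-0.9436; B=V−Δ·S=97.3580
Node (3,2) S=150.2323: V=(p*·58.1309+(1−p*)·1.0426)/1.03=49.1449; Δ=(58.1309−1.0426)/(162.2509−105.1626)=1.0000; B=V−Δ·S=-101.0874
Node (3,3) S=231.7870: V=(p*·146.2100+(1−p*)·58.1309)/1.03=130.6996; Δ=(146.2100−58.1309)/(250.3300−162.2509)=1.0000; B=V−Δ·S=-101.0874
Node (2,0) S=90.1600: V=(p*·5.4727+(1−p*)·37.9754)/1.03=9.4654; Δ=(5.4727−37.9754)/(97.3728−63.1120)=-0.9487; B=V−Δ·S=94.9988
Node (2,1) S=139.1040: V=(p*·49.1449+(1−p*)·5.4727)/1.03=42.1346; Δ=(49.1449−5.4727)/(150.2323−97.3728)=0.8262; B=V−Δ·S=-72.7924
Node (2,2) S=214.6176: V=(p*·130.6996+(1−p*)·49.1449)/1.03=116.4745; Δ=(130.6996−49.1449)/(231.7870−150.2323)=1.0000; B=V−Δ·S=-98.1431
Node (1,0) S=128.8000: V=(p*·42.1346+(1−p*)·9.4654)/1.03=36.7340; Δ=(42.1346−9.4654)/(139.1040−90.1600)=0.6675; B=V−Δ·S=-49.2375
Node (1,1) S=198.7200: V=(p*·116.4745+(1−p*)·42.1346)/1.03=103.5854; Δ=(116.4745−42.1346)/(214.6176−139.1040)=0.9845; B=V−Δ·S=-92.0461
Node (0,0) S=184.0000: V=(p*·103.5854+(1−p*)·36.7340)/1.03=92.0283; Δ=(103.5854−36.7340)/(198.7200−128.8000)=0.9561; B=V−Δ·S=-83.8965
Check: Δ(0,0)·S0 + B(0,0) = 92.0283 = V0.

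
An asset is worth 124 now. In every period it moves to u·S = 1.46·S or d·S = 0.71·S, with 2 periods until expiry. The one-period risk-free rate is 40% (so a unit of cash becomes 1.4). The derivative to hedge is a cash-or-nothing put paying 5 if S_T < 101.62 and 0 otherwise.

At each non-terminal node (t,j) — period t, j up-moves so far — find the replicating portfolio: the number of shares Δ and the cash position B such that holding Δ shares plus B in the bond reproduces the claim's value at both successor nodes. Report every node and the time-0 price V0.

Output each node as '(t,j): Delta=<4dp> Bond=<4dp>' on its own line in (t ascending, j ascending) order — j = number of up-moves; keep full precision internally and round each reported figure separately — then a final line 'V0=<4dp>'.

Under the risk-neutral measure, an up-move has probability p* = (R−d)/(u−d) = 0.9200 and values discount at R = 1.4.
At expiry t=2: V(2,0)=5.0000, V(2,1)=0.0000, V(2,2)=0.0000
Node (1,0) S=88.0400: V=(p*·0.0000+(1−p*)·5.0000)/1.4=0.2857; Δ=(0.0000−5.0000)/(128.5384−62.5084)=-0.0757; B=V−Δ·S=6.9524
Node (1,1) S=181.0400: V=(p*·0.0000+(1−p*)·0.0000)/1.4=0.0000; Δ=(0.0000−0.0000)/(264.3184−128.5384)=0.0000; B=V−Δ·S=0.0000
Node (0,0) S=124.0000: V=(p*·0.0000+(1−p*)·0.2857)/1.4=0.0163; Δ=(0.0000−0.2857)/(181.0400−88.0400)=-0.0031; B=V−Δ·S=0.3973
The time-0 hedge costs 0.0163, which is the no-arbitrage price.

(0,0): Delta=-0.0031 Bond=0.3973
(1,0): Delta=-0.0757 Bond=6.9524
(1,1): Delta=0.0000 Bond=0.0000
V0=0.0163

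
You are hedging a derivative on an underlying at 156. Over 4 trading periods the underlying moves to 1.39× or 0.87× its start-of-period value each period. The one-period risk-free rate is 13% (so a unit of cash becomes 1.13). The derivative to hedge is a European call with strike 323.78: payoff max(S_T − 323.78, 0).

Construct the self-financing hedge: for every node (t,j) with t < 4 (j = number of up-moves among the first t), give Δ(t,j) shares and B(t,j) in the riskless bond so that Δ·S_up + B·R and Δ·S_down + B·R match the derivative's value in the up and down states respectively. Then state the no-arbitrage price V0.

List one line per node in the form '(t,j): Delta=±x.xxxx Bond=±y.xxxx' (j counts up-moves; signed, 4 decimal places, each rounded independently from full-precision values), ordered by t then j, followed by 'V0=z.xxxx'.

Since d<R<u, set p* = (R−d)/(u−d) = 0.5000; price each node as the discounted p*-expectation of its children.
Terminal payoffs: V(4,0)=0.0000, V(4,1)=0.0000, V(4,2)=0.0000, V(4,3)=40.7122, V(4,4)=258.5696
Node (3,0) S=102.7265: V=(p*·0.0000+(1−p*)·0.0000)/1.13=0.0000; Δ=(0.0000−0.0000)/(142.7898−89.3720)=0.0000; B=V−Δ·S=0.0000
Node (3,1) S=164.1262: V=(p*·0.0000+(1−p*)·0.0000)/1.13=0.0000; Δ=(0.0000−0.0000)/(228.1354−142.7898)=0.0000; B=V−Δ·S=0.0000
Node (3,2) S=262.2246: V=(p*·40.7122+(1−p*)·0.0000)/1.13=18.0143; Δ=(40.7122−0.0000)/(364.4922−228.1354)=0.2986; B=V−Δ·S=-60.2785
Node (3,3) S=418.9566: V=(p*·258.5696+(1−p*)·40.7122)/1.13=132.4256; Δ=(258.5696−40.7122)/(582.3496−364.4922)=1.0000; B=V−Δ·S=-286.5310
Node (2,0) S=118.0764: V=(p*·0.0000+(1−p*)·0.0000)/1.13=0.0000; Δ=(0.0000−0.0000)/(164.1262−102.7265)=0.0000; B=V−Δ·S=0.0000
Node (2,1) S=188.6508: V=(p*·18.0143+(1−p*)·0.0000)/1.13=7.9709; Δ=(18.0143−0.0000)/(262.2246−164.1262)=0.1836; B=V−Δ·S=-26.6719
Node (2,2) S=301.4076: V=(p*·132.4256+(1−p*)·18.0143)/1.13=66.5663; Δ=(132.4256−18.0143)/(418.9566−262.2246)=0.7300; B=V−Δ·S=-153.4555
Node (1,0) S=135.7200: V=(p*·7.9709+(1−p*)·0.0000)/1.13=3.5270; Δ=(7.9709−0.0000)/(188.6508−118.0764)=0.1129; B=V−Δ·S=-11.8017
Node (1,1) S=216.8400: V=(p*·66.5663+(1−p*)·7.9709)/1.13=32.9811; Δ=(66.5663−7.9709)/(301.4076−188.6508)=0.5197; B=V−Δ·S=-79.7024
Node (0,0) S=156.0000: V=(p*·32.9811+(1−p*)·3.5270)/1.13=16.1540; Δ=(32.9811−3.5270)/(216.8400−135.7200)=0.3631; B=V−Δ·S=-40.4885
Self-financing check: at every node Δ·S+B equals the discounted successor values.

(0,0): Delta=0.3631 Bond=-40.4885
(1,0): Delta=0.1129 Bond=-11.8017
(1,1): Delta=0.5197 Bond=-79.7024
(2,0): Delta=0.0000 Bond=0.0000
(2,1): Delta=0.1836 Bond=-26.6719
(2,2): Delta=0.7300 Bond=-153.4555
(3,0): Delta=0.0000 Bond=0.0000
(3,1): Delta=0.0000 Bond=0.0000
(3,2): Delta=0.2986 Bond=-60.2785
(3,3): Delta=1.0000 Bond=-286.5310
V0=16.1540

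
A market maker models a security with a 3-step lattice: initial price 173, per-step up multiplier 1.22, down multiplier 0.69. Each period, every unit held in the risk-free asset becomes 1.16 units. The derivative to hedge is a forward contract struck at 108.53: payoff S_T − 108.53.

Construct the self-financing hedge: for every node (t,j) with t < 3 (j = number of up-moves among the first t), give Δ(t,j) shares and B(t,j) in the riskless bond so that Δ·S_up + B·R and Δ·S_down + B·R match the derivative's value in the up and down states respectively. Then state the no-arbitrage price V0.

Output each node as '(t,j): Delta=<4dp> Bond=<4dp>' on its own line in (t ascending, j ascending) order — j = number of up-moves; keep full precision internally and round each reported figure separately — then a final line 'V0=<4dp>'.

Under the risk-neutral measure, an up-move has probability p* = (R−d)/(u−d) = 0.8868 and values discount at R = 1.16.
Terminal values V(3,·): V(3,0)=-51.6979, V(3,1)=-8.0443, V(3,2)=69.1403, V(3,3)=205.6117
  t=2,j=0: stock 82.3653 → up 100.4857 (V=-8.0443), down 56.8321 (V=-51.6979). Price -11.1950; hedge Δ=1.0000, bond B=-93.5603.
  t=2,j=1: stock 145.6314 → up 177.6703 (V=69.1403), down 100.4857 (V=-8.0443). Price 52.0711; hedge Δ=1.0000, bond B=-93.5603.
  t=2,j=2: stock 257.4932 → up 314.1417 (V=205.6117), down 177.6703 (V=69.1403). Price 163.9329; hedge Δ=1.0000, bond B=-93.5603.
  t=1,j=0: stock 119.3700 → up 145.6314 (V=52.0711), down 82.3653 (V=-11.1950). Price 38.7145; hedge Δ=1.0000, bond B=-80.6555.
  t=1,j=1: stock 211.0600 → up 257.4932 (V=163.9329), down 145.6314 (V=52.0711). Price 130.4045; hedge Δ=1.0000, bond B=-80.6555.
  t=0,j=0: stock 173.0000 → up 211.0600 (V=130.4045), down 119.3700 (V=38.7145). Price 103.4694; hedge Δ=1.0000, bond B=-69.5306.
Check: Δ(0,0)·S0 + B(0,0) = 103.4694 = V0.

(0,0): Delta=1.0000 Bond=-69.5306
(1,0): Delta=1.0000 Bond=-80.6555
(1,1): Delta=1.0000 Bond=-80.6555
(2,0): Delta=1.0000 Bond=-93.5603
(2,1): Delta=1.0000 Bond=-93.5603
(2,2): Delta=1.0000 Bond=-93.5603
V0=103.4694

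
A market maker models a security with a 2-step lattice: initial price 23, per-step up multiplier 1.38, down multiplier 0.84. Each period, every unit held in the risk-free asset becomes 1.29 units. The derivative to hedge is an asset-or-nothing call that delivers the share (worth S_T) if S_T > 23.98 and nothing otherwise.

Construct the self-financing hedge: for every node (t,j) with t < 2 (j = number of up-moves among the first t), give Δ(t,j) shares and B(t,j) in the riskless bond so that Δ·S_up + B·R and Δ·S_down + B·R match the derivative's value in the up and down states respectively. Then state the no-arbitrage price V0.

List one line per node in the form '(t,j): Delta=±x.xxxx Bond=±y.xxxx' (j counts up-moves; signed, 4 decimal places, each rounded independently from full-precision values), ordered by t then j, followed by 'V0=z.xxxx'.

Under the risk-neutral measure, an up-move has probability p* = (R−d)/(u−d) = 0.8333 and values discount at R = 1.29.
At expiry t=2: V(2,0)=0.0000, V(2,1)=26.6616, V(2,2)=43.8012
(1,0): S=19.3200. Δ = (V_up−V_dn)/(S_up−S_dn) = (26.6616−0.0000)/(26.6616−16.2288) = 2.5556. V = [p*·26.6616 + (1−p*)·0.0000]/1.29 = 17.2233. B = V − Δ·S = -32.1501.
(1,1): S=31.7400. Δ = (V_up−V_dn)/(S_up−S_dn) = (43.8012−26.6616)/(43.8012−26.6616) = 1.0000. V = [p*·43.8012 + (1−p*)·26.6616]/1.29 = 31.7400. B = V − Δ·S = 0.0000.
(0,0): S=23.0000. Δ = (V_up−V_dn)/(S_up−S_dn) = (31.7400−17.2233)/(31.7400−19.3200) = 1.1688. V = [p*·31.7400 + (1−p*)·17.2233]/1.29 = 22.7291. B = V − Δ·S = -4.1538.
The time-0 hedge costs 22.7291, which is the no-arbitrage price.

(0,0): Delta=1.1688 Bond=-4.1538
(1,0): Delta=2.5556 Bond=-32.1501
(1,1): Delta=1.0000 Bond=0.0000
V0=22.7291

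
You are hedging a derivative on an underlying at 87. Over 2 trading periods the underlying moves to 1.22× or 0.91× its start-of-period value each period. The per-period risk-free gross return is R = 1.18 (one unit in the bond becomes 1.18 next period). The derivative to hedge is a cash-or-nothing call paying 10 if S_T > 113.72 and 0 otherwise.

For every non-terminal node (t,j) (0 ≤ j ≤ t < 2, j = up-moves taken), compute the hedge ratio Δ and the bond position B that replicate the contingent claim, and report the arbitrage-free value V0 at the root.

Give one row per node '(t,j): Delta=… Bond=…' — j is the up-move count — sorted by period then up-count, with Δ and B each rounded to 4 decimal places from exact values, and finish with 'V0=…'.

The replicating-portfolio and risk-neutral prices coincide; use p* = (1.18−0.91)/(1.22−0.91) = 0.8710 for the latter.
Terminal values V(2,·): V(2,0)=0.0000, V(2,1)=0.0000, V(2,2)=10.0000
(1,0): S=79.1700. Δ = (V_up−V_dn)/(S_up−S_dn) = (0.0000−0.0000)/(96.5874−72.0447) = 0.0000. V = [p*·0.0000 + (1−p*)·0.0000]/1.18 = 0.0000. B = V − Δ·S = 0.0000.
(1,1): S=106.1400. Δ = (V_up−V_dn)/(S_up−S_dn) = (10.0000−0.0000)/(129.4908−96.5874) = 0.3039. V = [p*·10.0000 + (1−p*)·0.0000]/1.18 = 7.3811. B = V − Δ·S = -24.8770.
(0,0): S=87.0000. Δ = (V_up−V_dn)/(S_up−S_dn) = (7.3811−0.0000)/(106.1400−79.1700) = 0.2737. V = [p*·7.3811 + (1−p*)·0.0000]/1.18 = 5.4480. B = V − Δ·S = -18.3619.
Self-financing check: at every node Δ·S+B equals the discounted successor values.

(0,0): Delta=0.2737 Bond=-18.3619
(1,0): Delta=0.0000 Bond=0.0000
(1,1): Delta=0.3039 Bond=-24.8770
V0=5.4480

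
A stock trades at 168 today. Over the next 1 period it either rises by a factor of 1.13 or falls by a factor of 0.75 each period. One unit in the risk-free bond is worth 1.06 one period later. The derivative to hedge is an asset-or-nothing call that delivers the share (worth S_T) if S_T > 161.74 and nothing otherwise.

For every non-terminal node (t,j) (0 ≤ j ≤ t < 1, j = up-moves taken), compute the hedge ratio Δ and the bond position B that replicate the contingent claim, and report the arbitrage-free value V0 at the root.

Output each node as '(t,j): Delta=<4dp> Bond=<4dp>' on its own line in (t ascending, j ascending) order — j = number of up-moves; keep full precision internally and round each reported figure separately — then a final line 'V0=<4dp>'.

Risk-neutral probability p* = (R−d)/(u−d) = (1.06−0.75)/(1.13−0.75) = 0.8158.
At expiry t=1: V(1,0)=0.0000, V(1,1)=189.8400
Node (0,0) S=168.0000: V=(p*·189.8400+(1−p*)·0.0000)/1.06=146.1033; Δ=(189.8400−0.0000)/(189.8400−126.0000)=2.9737; B=V−Δ·S=-353.4757
Each (Δ,B) replicates both successor values, so the strategy is self-financing and V0 is arbitrage-free.

(0,0): Delta=2.9737 Bond=-353.4757
V0=146.1033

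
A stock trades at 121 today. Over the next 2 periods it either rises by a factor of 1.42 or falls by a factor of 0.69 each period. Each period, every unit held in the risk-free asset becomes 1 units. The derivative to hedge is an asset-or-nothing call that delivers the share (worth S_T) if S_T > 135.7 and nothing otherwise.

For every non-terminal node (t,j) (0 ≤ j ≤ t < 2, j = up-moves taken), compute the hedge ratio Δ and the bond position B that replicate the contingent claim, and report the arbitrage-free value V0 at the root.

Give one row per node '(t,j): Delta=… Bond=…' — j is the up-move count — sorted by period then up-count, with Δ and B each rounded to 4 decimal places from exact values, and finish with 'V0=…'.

Since d<R<u, set p* = (R−d)/(u−d) = 0.4247; price each node as the discounted p*-expectation of its children.
At expiry t=2: V(2,0)=0.0000, V(2,1)=0.0000, V(2,2)=243.9844
(1,0): S=83.4900. Δ = (V_up−V_dn)/(S_up−S_dn) = (0.0000−0.0000)/(118.5558−57.6081) = 0.0000. V = [p*·0.0000 + (1−p*)·0.0000]/1 = 0.0000. B = V − Δ·S = 0.0000.
(1,1): S=171.8200. Δ = (V_up−V_dn)/(S_up−S_dn) = (243.9844−0.0000)/(243.9844−118.5558) = 1.9452. V = [p*·243.9844 + (1−p*)·0.0000]/1 = 103.6098. B = V − Δ·S = -230.6154.
(0,0): S=121.0000. Δ = (V_up−V_dn)/(S_up−S_dn) = (103.6098−0.0000)/(171.8200−83.4900) = 1.1730. V = [p*·103.6098 + (1−p*)·0.0000]/1 = 43.9987. B = V − Δ·S = -97.9326.
The time-0 hedge costs 43.9987, which is the no-arbitrage price.

(0,0): Delta=1.1730 Bond=-97.9326
(1,0): Delta=0.0000 Bond=0.0000
(1,1): Delta=1.9452 Bond=-230.6154
V0=43.9987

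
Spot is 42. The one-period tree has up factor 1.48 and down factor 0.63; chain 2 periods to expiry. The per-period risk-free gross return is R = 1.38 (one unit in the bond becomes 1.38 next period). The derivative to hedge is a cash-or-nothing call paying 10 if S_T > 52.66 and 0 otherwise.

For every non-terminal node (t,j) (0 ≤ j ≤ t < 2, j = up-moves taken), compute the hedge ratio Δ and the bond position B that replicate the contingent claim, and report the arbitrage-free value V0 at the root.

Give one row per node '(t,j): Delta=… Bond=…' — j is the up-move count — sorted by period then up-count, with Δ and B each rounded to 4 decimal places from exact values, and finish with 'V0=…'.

Risk-neutral probability p* = (R−d)/(u−d) = (1.38−0.63)/(1.48−0.63) = 0.8824.
At expiry t=2: V(2,0)=0.0000, V(2,1)=0.0000, V(2,2)=10.0000
  t=1,j=0: stock 26.4600 → up 39.1608 (V=0.0000), down 16.6698 (V=0.0000). Price 0.0000; hedge Δ=0.0000, bond B=0.0000.
  t=1,j=1: stock 62.1600 → up 91.9968 (V=10.0000), down 39.1608 (V=0.0000). Price 6.3939; hedge Δ=0.1893, bond B=-5.3708.
  t=0,j=0: stock 42.0000 → up 62.1600 (V=6.3939), down 26.4600 (V=0.0000). Price 4.0881; hedge Δ=0.1791, bond B=-3.4340.
The time-0 hedge costs 4.0881, which is the no-arbitrage price.

(0,0): Delta=0.1791 Bond=-3.4340
(1,0): Delta=0.0000 Bond=0.0000
(1,1): Delta=0.1893 Bond=-5.3708
V0=4.0881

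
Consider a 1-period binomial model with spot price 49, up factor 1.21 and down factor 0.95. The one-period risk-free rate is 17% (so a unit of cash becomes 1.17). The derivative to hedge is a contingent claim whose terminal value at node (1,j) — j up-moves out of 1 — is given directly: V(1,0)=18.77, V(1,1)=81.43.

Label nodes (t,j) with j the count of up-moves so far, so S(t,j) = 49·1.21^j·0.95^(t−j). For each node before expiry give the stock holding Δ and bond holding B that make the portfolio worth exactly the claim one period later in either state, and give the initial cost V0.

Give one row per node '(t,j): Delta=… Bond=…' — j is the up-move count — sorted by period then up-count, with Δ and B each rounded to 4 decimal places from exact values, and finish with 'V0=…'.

(0,0): Delta=4.9184 Bond=-179.6410
V0=61.3590

Risk-neutral probability p* = (R−d)/(u−d) = (1.17−0.95)/(1.21−0.95) = 0.8462.
Terminal payoffs: V(1,0)=18.7700, V(1,1)=81.4300
  t=0,j=0: stock 49.0000 → up 59.2900 (V=81.4300), down 46.5500 (V=18.7700). Price 61.3590; hedge Δ=4.9184, bond B=-179.6410.
Self-financing check: at every node Δ·S+B equals the discounted successor values.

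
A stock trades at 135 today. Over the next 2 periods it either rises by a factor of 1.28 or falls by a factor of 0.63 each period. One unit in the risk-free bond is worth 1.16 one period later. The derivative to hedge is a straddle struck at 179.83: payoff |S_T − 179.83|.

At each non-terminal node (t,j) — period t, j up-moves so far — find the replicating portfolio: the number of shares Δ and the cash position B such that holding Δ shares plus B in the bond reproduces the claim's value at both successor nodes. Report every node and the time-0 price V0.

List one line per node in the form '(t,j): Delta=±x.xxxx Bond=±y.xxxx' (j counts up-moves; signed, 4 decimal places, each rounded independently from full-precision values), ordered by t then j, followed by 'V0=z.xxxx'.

(0,0): Delta=-0.3375 Bond=85.0670
(1,0): Delta=-1.0000 Bond=155.0259
(1,1): Delta=-0.2636 Bond=85.9197
V0=39.5085

The replicating-portfolio and risk-neutral prices coincide; use p* = (1.16−0.63)/(1.28−0.63) = 0.8154 for the latter.
Terminal payoffs: V(2,0)=126.2485, V(2,1)=70.9660, V(2,2)=41.3540
Node (1,0) S=85.0500: V=(p*·70.9660+(1−p*)·126.2485)/1.16=69.9759; Δ=(70.9660−126.2485)/(108.8640−53.5815)=-1.0000; B=V−Δ·S=155.0259
Node (1,1) S=172.8000: V=(p*·41.3540+(1−p*)·70.9660)/1.16=40.3628; Δ=(41.3540−70.9660)/(221.1840−108.8640)=-0.2636; B=V−Δ·S=85.9197
Node (0,0) S=135.0000: V=(p*·40.3628+(1−p*)·69.9759)/1.16=39.5085; Δ=(40.3628−69.9759)/(172.8000−85.0500)=-0.3375; B=V−Δ·S=85.0670
Check: Δ(0,0)·S0 + B(0,0) = 39.5085 = V0.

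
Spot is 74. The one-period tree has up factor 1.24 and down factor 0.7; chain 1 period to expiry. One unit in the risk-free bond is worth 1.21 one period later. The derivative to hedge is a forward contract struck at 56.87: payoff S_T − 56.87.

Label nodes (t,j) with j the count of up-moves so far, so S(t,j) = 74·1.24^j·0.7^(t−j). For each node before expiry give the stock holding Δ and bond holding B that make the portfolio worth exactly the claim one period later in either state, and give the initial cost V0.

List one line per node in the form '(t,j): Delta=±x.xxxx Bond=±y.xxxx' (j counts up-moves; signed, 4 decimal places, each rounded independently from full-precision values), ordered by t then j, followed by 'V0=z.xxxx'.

(0,0): Delta=1.0000 Bond=-47.0000
V0=27.0000

Under the risk-neutral measure, an up-move has probability p* = (R−d)/(u−d) = 0.9444 and values discount at R = 1.21.
At expiry t=1: V(1,0)=-5.0700, V(1,1)=34.8900
(0,0): S=74.0000. Δ = (V_up−V_dn)/(S_up−S_dn) = (34.8900−-5.0700)/(91.7600−51.8000) = 1.0000. V = [p*·34.8900 + (1−p*)·-5.0700]/1.21 = 27.0000. B = V − Δ·S = -47.0000.
Self-financing check: at every node Δ·S+B equals the discounted successor values.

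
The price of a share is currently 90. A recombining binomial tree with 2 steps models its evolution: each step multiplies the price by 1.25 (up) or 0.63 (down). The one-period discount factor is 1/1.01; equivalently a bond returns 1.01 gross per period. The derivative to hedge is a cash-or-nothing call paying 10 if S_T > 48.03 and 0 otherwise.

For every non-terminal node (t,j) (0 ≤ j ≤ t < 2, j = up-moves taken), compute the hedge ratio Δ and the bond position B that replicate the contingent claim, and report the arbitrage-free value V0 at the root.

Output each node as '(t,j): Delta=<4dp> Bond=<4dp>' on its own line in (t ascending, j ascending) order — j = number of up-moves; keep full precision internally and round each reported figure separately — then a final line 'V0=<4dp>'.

Risk-neutral probability p* = (R−d)/(u−d) = (1.01−0.63)/(1.25−0.63) = 0.6129.
At expiry t=2: V(2,0)=0.0000, V(2,1)=10.0000, V(2,2)=10.0000
  t=1,j=0: stock 56.7000 → up 70.8750 (V=10.0000), down 35.7210 (V=0.0000). Price 6.0683; hedge Δ=0.2845, bond B=-10.0607.
  t=1,j=1: stock 112.5000 → up 140.6250 (V=10.0000), down 70.8750 (V=10.0000). Price 9.9010; hedge Δ=0.0000, bond B=9.9010.
  t=0,j=0: stock 90.0000 → up 112.5000 (V=9.9010), down 56.7000 (V=6.0683). Price 8.3340; hedge Δ=0.0687, bond B=2.1524.
Self-financing check: at every node Δ·S+B equals the discounted successor values.

(0,0): Delta=0.0687 Bond=2.1524
(1,0): Delta=0.2845 Bond=-10.0607
(1,1): Delta=0.0000 Bond=9.9010
V0=8.3340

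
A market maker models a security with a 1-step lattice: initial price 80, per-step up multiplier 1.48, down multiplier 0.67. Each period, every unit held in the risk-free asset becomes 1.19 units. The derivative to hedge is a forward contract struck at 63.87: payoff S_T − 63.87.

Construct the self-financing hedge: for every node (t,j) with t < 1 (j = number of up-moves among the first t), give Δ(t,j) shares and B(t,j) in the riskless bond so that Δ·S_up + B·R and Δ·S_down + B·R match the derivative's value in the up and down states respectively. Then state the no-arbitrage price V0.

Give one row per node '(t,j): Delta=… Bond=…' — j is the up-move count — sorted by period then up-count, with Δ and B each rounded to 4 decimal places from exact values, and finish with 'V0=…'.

Under the risk-neutral measure, an up-move has probability p* = (R−d)/(u−d) = 0.6420 and values discount at R = 1.19.
Terminal values V(1,·): V(1,0)=-10.2700, V(1,1)=54.5300
  t=0,j=0: stock 80.0000 → up 118.4000 (V=54.5300), down 53.6000 (V=-10.2700). Price 26.3277; hedge Δ=1.0000, bond B=-53.6723.
Check: Δ(0,0)·S0 + B(0,0) = 26.3277 = V0.

(0,0): Delta=1.0000 Bond=-53.6723
V0=26.3277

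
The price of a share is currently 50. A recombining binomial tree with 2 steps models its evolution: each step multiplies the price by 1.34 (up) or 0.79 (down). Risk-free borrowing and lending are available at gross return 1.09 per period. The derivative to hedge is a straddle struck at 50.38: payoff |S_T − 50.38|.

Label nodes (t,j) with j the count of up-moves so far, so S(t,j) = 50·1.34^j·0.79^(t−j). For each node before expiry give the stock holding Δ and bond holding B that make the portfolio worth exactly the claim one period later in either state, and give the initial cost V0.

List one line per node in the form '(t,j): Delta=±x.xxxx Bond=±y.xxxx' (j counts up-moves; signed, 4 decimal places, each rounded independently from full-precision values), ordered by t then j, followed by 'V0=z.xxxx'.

No-arbitrage ⇒ martingale measure with p* = (R−d)/(u−d) = 0.5455.
Terminal payoffs: V(2,0)=19.1750, V(2,1)=2.5500, V(2,2)=39.4000
  t=1,j=0: stock 39.5000 → up 52.9300 (V=2.5500), down 31.2050 (V=19.1750). Price 9.2723; hedge Δ=-0.7652, bond B=39.4996.
  t=1,j=1: stock 67.0000 → up 89.7800 (V=39.4000), down 52.9300 (V=2.5500). Price 20.7798; hedge Δ=1.0000, bond B=-46.2202.
  t=0,j=0: stock 50.0000 → up 67.0000 (V=20.7798), down 39.5000 (V=9.2723). Price 14.2653; hedge Δ=0.4185, bond B=-6.6575.
Check: Δ(0,0)·S0 + B(0,0) = 14.2653 = V0.

(0,0): Delta=0.4185 Bond=-6.6575
(1,0): Delta=-0.7652 Bond=39.4996
(1,1): Delta=1.0000 Bond=-46.2202
V0=14.2653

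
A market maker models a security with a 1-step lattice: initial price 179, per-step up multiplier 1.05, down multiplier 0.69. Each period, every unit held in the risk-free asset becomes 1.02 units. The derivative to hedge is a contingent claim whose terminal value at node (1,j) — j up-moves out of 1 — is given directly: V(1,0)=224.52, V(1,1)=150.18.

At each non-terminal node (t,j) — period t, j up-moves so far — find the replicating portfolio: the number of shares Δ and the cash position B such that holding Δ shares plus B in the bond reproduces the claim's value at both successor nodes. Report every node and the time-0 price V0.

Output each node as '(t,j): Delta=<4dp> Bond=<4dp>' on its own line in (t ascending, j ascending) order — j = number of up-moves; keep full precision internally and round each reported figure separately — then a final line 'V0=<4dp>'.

Under the risk-neutral measure, an up-move has probability p* = (R−d)/(u−d) = 0.9167 and values discount at R = 1.02.
Terminal payoffs: V(1,0)=224.5200, V(1,1)=150.1800
Node (0,0) S=179.0000: V=(p*·150.1800+(1−p*)·224.5200)/1.02=153.3088; Δ=(150.1800−224.5200)/(187.9500−123.5100)=-1.1536; B=V−Δ·S=359.8088
Root portfolio cost Δ·179+B reproduces V0=153.3088.

(0,0): Delta=-1.1536 Bond=359.8088
V0=153.3088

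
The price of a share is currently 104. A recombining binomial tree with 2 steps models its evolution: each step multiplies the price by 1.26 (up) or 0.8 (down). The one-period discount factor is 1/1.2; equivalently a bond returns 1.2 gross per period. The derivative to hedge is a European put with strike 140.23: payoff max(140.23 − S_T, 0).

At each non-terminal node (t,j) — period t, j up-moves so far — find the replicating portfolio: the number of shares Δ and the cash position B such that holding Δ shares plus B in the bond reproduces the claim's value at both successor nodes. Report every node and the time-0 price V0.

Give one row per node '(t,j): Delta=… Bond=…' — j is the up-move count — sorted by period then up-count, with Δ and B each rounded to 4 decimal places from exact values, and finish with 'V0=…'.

(0,0): Delta=-0.6231 Bond=71.2526
(1,0): Delta=-1.0000 Bond=116.8583
(1,1): Delta=-0.5872 Bond=80.7998
V0=6.4466

Risk-neutral probability p* = (R−d)/(u−d) = (1.2−0.8)/(1.26−0.8) = 0.8696.
Payoff layer (t=2): V(2,0)=73.6700, V(2,1)=35.3980, V(2,2)=0.0000
(1,0): S=83.2000. Δ = (V_up−V_dn)/(S_up−S_dn) = (35.3980−73.6700)/(104.8320−66.5600) = -1.0000. V = [p*·35.3980 + (1−p*)·73.6700]/1.2 = 33.6583. B = V − Δ·S = 116.8583.
(1,1): S=131.0400. Δ = (V_up−V_dn)/(S_up−S_dn) = (0.0000−35.3980)/(165.1104−104.8320) = -0.5872. V = [p*·0.0000 + (1−p*)·35.3980]/1.2 = 3.8476. B = V − Δ·S = 80.7998.
(0,0): S=104.0000. Δ = (V_up−V_dn)/(S_up−S_dn) = (3.8476−33.6583)/(131.0400−83.2000) = -0.6231. V = [p*·3.8476 + (1−p*)·33.6583]/1.2 = 6.4466. B = V − Δ·S = 71.2526.
The time-0 hedge costs 6.4466, which is the no-arbitrage price.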